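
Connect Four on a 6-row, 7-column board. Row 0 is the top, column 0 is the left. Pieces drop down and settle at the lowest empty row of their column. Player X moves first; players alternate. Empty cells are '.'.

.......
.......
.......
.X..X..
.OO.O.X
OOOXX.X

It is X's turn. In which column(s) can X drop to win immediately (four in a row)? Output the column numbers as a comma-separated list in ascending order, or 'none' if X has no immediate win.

col 0: drop X → no win
col 1: drop X → no win
col 2: drop X → no win
col 3: drop X → no win
col 4: drop X → no win
col 5: drop X → WIN!
col 6: drop X → no win

Answer: 5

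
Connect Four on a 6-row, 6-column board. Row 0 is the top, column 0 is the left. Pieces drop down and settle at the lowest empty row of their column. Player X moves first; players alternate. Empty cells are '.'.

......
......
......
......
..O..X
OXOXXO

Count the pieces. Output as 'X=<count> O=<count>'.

X=4 O=4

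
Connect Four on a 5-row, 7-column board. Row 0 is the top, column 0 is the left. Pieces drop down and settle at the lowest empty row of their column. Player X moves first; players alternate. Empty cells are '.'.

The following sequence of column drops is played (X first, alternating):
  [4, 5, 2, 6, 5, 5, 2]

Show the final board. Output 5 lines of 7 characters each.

Answer: .......
.......
.....O.
..X..X.
..X.XOO

Derivation:
Move 1: X drops in col 4, lands at row 4
Move 2: O drops in col 5, lands at row 4
Move 3: X drops in col 2, lands at row 4
Move 4: O drops in col 6, lands at row 4
Move 5: X drops in col 5, lands at row 3
Move 6: O drops in col 5, lands at row 2
Move 7: X drops in col 2, lands at row 3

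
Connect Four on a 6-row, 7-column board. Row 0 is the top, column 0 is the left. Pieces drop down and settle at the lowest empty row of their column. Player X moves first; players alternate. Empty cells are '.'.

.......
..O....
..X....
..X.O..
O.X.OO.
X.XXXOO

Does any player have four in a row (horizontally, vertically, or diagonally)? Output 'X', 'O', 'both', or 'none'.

X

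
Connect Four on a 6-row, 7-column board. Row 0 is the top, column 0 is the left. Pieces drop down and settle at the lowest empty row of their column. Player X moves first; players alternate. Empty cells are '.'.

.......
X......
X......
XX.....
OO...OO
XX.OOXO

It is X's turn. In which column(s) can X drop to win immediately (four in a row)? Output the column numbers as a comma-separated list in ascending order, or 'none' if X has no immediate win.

col 0: drop X → WIN!
col 1: drop X → no win
col 2: drop X → no win
col 3: drop X → no win
col 4: drop X → no win
col 5: drop X → no win
col 6: drop X → no win

Answer: 0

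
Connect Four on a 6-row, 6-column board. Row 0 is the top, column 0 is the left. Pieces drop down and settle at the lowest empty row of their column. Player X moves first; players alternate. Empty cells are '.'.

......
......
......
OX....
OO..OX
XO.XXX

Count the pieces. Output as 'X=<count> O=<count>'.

X=6 O=5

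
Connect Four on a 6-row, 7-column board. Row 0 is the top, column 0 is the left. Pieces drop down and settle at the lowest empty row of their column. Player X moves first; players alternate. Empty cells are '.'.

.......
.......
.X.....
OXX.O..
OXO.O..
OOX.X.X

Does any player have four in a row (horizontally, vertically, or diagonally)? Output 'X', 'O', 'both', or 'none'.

none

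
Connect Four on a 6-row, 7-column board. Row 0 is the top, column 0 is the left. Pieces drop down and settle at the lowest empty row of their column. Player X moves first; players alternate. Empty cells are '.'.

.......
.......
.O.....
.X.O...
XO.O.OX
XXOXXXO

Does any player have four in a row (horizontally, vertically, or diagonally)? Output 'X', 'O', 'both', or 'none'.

none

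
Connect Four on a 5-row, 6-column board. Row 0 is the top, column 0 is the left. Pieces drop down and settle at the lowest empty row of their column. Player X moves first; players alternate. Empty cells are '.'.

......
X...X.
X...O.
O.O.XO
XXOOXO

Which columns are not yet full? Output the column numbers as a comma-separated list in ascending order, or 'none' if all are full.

col 0: top cell = '.' → open
col 1: top cell = '.' → open
col 2: top cell = '.' → open
col 3: top cell = '.' → open
col 4: top cell = '.' → open
col 5: top cell = '.' → open

Answer: 0,1,2,3,4,5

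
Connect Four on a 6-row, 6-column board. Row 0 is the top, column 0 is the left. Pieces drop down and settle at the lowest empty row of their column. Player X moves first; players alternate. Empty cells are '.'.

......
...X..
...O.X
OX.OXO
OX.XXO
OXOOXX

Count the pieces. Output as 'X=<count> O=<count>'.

X=10 O=9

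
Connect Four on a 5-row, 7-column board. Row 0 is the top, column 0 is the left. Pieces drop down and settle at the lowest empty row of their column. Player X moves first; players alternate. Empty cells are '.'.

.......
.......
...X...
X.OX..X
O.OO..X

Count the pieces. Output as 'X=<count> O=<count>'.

X=5 O=4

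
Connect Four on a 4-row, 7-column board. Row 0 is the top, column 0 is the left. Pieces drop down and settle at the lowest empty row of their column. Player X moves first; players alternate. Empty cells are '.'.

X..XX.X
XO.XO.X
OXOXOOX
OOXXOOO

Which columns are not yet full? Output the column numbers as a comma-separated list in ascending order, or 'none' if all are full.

Answer: 1,2,5

Derivation:
col 0: top cell = 'X' → FULL
col 1: top cell = '.' → open
col 2: top cell = '.' → open
col 3: top cell = 'X' → FULL
col 4: top cell = 'X' → FULL
col 5: top cell = '.' → open
col 6: top cell = 'X' → FULL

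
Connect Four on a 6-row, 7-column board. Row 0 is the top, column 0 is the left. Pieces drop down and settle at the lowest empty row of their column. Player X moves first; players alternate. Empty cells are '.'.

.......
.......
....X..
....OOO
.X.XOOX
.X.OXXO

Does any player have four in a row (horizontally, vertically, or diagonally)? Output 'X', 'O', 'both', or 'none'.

none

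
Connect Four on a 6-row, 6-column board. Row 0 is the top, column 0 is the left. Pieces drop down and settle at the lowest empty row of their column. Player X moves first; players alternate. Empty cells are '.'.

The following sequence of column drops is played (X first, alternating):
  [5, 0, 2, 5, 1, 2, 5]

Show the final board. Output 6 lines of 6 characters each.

Move 1: X drops in col 5, lands at row 5
Move 2: O drops in col 0, lands at row 5
Move 3: X drops in col 2, lands at row 5
Move 4: O drops in col 5, lands at row 4
Move 5: X drops in col 1, lands at row 5
Move 6: O drops in col 2, lands at row 4
Move 7: X drops in col 5, lands at row 3

Answer: ......
......
......
.....X
..O..O
OXX..X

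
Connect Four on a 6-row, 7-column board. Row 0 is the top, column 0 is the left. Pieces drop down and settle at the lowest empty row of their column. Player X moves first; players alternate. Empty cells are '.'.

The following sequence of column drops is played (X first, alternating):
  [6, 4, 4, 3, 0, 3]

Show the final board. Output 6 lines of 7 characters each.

Answer: .......
.......
.......
.......
...OX..
X..OO.X

Derivation:
Move 1: X drops in col 6, lands at row 5
Move 2: O drops in col 4, lands at row 5
Move 3: X drops in col 4, lands at row 4
Move 4: O drops in col 3, lands at row 5
Move 5: X drops in col 0, lands at row 5
Move 6: O drops in col 3, lands at row 4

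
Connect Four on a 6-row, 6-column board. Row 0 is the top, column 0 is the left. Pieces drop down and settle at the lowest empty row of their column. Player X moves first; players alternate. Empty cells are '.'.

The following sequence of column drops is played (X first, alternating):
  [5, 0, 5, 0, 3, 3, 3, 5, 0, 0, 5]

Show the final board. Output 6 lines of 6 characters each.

Move 1: X drops in col 5, lands at row 5
Move 2: O drops in col 0, lands at row 5
Move 3: X drops in col 5, lands at row 4
Move 4: O drops in col 0, lands at row 4
Move 5: X drops in col 3, lands at row 5
Move 6: O drops in col 3, lands at row 4
Move 7: X drops in col 3, lands at row 3
Move 8: O drops in col 5, lands at row 3
Move 9: X drops in col 0, lands at row 3
Move 10: O drops in col 0, lands at row 2
Move 11: X drops in col 5, lands at row 2

Answer: ......
......
O....X
X..X.O
O..O.X
O..X.X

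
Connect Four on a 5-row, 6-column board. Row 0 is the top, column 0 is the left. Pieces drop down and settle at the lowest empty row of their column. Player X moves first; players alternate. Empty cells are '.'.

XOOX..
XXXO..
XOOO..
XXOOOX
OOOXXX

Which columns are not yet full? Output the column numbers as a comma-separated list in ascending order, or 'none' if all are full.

Answer: 4,5

Derivation:
col 0: top cell = 'X' → FULL
col 1: top cell = 'O' → FULL
col 2: top cell = 'O' → FULL
col 3: top cell = 'X' → FULL
col 4: top cell = '.' → open
col 5: top cell = '.' → open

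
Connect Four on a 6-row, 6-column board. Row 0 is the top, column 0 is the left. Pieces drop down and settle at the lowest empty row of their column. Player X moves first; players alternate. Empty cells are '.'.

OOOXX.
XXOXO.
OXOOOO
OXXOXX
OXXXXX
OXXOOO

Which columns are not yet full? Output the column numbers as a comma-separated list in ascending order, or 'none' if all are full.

col 0: top cell = 'O' → FULL
col 1: top cell = 'O' → FULL
col 2: top cell = 'O' → FULL
col 3: top cell = 'X' → FULL
col 4: top cell = 'X' → FULL
col 5: top cell = '.' → open

Answer: 5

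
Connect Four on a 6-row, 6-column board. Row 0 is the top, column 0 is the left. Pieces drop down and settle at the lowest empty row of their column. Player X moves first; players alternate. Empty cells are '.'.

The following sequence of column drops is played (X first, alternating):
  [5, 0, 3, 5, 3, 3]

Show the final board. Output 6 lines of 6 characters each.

Move 1: X drops in col 5, lands at row 5
Move 2: O drops in col 0, lands at row 5
Move 3: X drops in col 3, lands at row 5
Move 4: O drops in col 5, lands at row 4
Move 5: X drops in col 3, lands at row 4
Move 6: O drops in col 3, lands at row 3

Answer: ......
......
......
...O..
...X.O
O..X.X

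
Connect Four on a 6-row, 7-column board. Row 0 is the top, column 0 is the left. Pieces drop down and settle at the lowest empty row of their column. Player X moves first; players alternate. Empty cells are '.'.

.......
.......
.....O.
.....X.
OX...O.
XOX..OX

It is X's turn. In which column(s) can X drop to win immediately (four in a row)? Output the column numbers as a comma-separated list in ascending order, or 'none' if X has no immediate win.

col 0: drop X → no win
col 1: drop X → no win
col 2: drop X → no win
col 3: drop X → no win
col 4: drop X → no win
col 5: drop X → no win
col 6: drop X → no win

Answer: none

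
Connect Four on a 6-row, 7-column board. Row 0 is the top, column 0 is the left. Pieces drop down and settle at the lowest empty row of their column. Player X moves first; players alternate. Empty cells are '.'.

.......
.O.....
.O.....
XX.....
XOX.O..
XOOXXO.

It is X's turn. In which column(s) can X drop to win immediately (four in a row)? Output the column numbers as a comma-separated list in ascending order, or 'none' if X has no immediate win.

Answer: 0

Derivation:
col 0: drop X → WIN!
col 1: drop X → no win
col 2: drop X → no win
col 3: drop X → no win
col 4: drop X → no win
col 5: drop X → no win
col 6: drop X → no win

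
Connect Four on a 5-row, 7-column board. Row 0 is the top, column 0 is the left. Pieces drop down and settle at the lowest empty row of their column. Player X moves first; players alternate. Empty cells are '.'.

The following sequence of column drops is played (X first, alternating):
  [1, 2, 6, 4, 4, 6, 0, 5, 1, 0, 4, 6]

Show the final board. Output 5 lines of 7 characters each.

Answer: .......
.......
....X.O
OX..X.O
XXO.OOX

Derivation:
Move 1: X drops in col 1, lands at row 4
Move 2: O drops in col 2, lands at row 4
Move 3: X drops in col 6, lands at row 4
Move 4: O drops in col 4, lands at row 4
Move 5: X drops in col 4, lands at row 3
Move 6: O drops in col 6, lands at row 3
Move 7: X drops in col 0, lands at row 4
Move 8: O drops in col 5, lands at row 4
Move 9: X drops in col 1, lands at row 3
Move 10: O drops in col 0, lands at row 3
Move 11: X drops in col 4, lands at row 2
Move 12: O drops in col 6, lands at row 2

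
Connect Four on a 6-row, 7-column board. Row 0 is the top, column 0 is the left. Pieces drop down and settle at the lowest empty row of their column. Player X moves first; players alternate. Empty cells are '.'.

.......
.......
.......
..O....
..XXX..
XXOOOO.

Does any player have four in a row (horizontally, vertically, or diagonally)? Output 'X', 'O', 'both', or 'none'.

O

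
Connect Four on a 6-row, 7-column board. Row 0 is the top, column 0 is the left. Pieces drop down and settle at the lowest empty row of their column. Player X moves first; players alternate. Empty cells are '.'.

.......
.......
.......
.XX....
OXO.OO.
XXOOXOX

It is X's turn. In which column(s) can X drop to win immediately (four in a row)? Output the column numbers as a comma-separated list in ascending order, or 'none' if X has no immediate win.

col 0: drop X → no win
col 1: drop X → WIN!
col 2: drop X → no win
col 3: drop X → no win
col 4: drop X → no win
col 5: drop X → no win
col 6: drop X → no win

Answer: 1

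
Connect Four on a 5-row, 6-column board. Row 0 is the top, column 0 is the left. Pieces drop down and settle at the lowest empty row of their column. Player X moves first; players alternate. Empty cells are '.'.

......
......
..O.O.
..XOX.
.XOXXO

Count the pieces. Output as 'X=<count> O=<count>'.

X=5 O=5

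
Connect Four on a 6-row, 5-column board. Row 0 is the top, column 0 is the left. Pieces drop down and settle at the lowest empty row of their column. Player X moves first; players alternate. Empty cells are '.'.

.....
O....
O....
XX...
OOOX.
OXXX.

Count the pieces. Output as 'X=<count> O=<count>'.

X=6 O=6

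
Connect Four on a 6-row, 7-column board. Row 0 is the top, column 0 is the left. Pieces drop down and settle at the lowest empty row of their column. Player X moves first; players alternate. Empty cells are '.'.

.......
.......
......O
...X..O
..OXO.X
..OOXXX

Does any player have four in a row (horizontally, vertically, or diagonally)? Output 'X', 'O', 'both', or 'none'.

none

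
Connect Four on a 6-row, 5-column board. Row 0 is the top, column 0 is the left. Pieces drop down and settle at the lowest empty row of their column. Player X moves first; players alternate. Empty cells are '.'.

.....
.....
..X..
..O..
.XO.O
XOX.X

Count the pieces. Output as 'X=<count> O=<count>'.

X=5 O=4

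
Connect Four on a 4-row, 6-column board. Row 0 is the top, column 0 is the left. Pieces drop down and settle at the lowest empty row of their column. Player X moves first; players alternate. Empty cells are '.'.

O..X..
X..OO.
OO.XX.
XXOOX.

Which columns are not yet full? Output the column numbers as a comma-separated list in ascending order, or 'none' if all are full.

Answer: 1,2,4,5

Derivation:
col 0: top cell = 'O' → FULL
col 1: top cell = '.' → open
col 2: top cell = '.' → open
col 3: top cell = 'X' → FULL
col 4: top cell = '.' → open
col 5: top cell = '.' → open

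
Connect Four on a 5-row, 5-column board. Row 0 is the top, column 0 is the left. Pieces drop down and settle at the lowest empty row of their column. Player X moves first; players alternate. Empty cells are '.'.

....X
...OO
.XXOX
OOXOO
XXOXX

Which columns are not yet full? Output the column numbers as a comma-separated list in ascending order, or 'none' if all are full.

col 0: top cell = '.' → open
col 1: top cell = '.' → open
col 2: top cell = '.' → open
col 3: top cell = '.' → open
col 4: top cell = 'X' → FULL

Answer: 0,1,2,3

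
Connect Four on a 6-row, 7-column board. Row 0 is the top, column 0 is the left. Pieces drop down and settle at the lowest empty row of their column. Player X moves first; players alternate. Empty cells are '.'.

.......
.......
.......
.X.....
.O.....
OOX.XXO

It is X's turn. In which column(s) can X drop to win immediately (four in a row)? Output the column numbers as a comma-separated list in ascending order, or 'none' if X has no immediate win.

Answer: 3

Derivation:
col 0: drop X → no win
col 1: drop X → no win
col 2: drop X → no win
col 3: drop X → WIN!
col 4: drop X → no win
col 5: drop X → no win
col 6: drop X → no win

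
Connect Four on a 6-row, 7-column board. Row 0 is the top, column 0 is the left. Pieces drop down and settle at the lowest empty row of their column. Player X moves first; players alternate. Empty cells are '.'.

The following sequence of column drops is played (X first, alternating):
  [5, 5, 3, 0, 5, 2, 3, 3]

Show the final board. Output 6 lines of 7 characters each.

Move 1: X drops in col 5, lands at row 5
Move 2: O drops in col 5, lands at row 4
Move 3: X drops in col 3, lands at row 5
Move 4: O drops in col 0, lands at row 5
Move 5: X drops in col 5, lands at row 3
Move 6: O drops in col 2, lands at row 5
Move 7: X drops in col 3, lands at row 4
Move 8: O drops in col 3, lands at row 3

Answer: .......
.......
.......
...O.X.
...X.O.
O.OX.X.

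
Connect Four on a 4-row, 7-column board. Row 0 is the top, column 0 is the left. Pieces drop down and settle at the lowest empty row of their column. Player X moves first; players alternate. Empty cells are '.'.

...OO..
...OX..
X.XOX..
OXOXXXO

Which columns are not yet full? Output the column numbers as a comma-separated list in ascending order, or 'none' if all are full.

col 0: top cell = '.' → open
col 1: top cell = '.' → open
col 2: top cell = '.' → open
col 3: top cell = 'O' → FULL
col 4: top cell = 'O' → FULL
col 5: top cell = '.' → open
col 6: top cell = '.' → open

Answer: 0,1,2,5,6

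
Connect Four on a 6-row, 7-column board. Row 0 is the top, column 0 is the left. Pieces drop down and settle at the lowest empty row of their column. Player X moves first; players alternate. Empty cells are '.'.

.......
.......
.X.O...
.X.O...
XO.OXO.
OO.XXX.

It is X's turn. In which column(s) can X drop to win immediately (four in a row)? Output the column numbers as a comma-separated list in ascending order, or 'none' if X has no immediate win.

col 0: drop X → no win
col 1: drop X → no win
col 2: drop X → WIN!
col 3: drop X → no win
col 4: drop X → no win
col 5: drop X → no win
col 6: drop X → WIN!

Answer: 2,6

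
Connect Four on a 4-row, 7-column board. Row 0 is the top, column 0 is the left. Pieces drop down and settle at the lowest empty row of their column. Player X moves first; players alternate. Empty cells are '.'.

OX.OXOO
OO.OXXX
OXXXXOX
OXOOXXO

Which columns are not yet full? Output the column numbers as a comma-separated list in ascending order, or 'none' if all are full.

col 0: top cell = 'O' → FULL
col 1: top cell = 'X' → FULL
col 2: top cell = '.' → open
col 3: top cell = 'O' → FULL
col 4: top cell = 'X' → FULL
col 5: top cell = 'O' → FULL
col 6: top cell = 'O' → FULL

Answer: 2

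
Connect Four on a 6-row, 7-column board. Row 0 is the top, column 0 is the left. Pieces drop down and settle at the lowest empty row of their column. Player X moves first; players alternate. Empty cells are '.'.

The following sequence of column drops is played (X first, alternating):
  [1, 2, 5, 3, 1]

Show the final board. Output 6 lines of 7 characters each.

Answer: .......
.......
.......
.......
.X.....
.XOO.X.

Derivation:
Move 1: X drops in col 1, lands at row 5
Move 2: O drops in col 2, lands at row 5
Move 3: X drops in col 5, lands at row 5
Move 4: O drops in col 3, lands at row 5
Move 5: X drops in col 1, lands at row 4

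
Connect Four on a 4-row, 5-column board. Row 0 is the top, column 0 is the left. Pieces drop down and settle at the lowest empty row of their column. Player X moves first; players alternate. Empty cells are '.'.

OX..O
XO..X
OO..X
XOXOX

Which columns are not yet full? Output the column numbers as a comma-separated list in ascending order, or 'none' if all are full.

col 0: top cell = 'O' → FULL
col 1: top cell = 'X' → FULL
col 2: top cell = '.' → open
col 3: top cell = '.' → open
col 4: top cell = 'O' → FULL

Answer: 2,3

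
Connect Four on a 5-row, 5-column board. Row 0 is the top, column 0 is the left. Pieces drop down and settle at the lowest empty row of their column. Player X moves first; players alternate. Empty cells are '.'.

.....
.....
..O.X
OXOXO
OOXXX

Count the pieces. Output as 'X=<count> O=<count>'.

X=6 O=6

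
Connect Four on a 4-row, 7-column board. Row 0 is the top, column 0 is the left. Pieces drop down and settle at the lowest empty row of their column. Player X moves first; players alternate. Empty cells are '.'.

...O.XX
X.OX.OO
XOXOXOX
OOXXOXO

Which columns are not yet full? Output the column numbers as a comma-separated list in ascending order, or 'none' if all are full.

col 0: top cell = '.' → open
col 1: top cell = '.' → open
col 2: top cell = '.' → open
col 3: top cell = 'O' → FULL
col 4: top cell = '.' → open
col 5: top cell = 'X' → FULL
col 6: top cell = 'X' → FULL

Answer: 0,1,2,4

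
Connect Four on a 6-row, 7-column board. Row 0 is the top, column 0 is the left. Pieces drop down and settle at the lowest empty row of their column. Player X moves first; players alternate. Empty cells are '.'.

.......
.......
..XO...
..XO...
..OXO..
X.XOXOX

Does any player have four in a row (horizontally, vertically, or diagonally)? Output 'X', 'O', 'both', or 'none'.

none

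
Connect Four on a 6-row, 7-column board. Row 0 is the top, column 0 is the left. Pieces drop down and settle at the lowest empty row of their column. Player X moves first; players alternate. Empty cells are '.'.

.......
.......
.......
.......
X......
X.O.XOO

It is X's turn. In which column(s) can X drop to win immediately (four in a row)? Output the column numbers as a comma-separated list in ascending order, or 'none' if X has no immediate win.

col 0: drop X → no win
col 1: drop X → no win
col 2: drop X → no win
col 3: drop X → no win
col 4: drop X → no win
col 5: drop X → no win
col 6: drop X → no win

Answer: none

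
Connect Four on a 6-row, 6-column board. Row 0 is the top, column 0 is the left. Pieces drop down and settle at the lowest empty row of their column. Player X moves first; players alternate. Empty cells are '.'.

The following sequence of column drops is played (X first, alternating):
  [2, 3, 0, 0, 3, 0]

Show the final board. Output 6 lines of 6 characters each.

Move 1: X drops in col 2, lands at row 5
Move 2: O drops in col 3, lands at row 5
Move 3: X drops in col 0, lands at row 5
Move 4: O drops in col 0, lands at row 4
Move 5: X drops in col 3, lands at row 4
Move 6: O drops in col 0, lands at row 3

Answer: ......
......
......
O.....
O..X..
X.XO..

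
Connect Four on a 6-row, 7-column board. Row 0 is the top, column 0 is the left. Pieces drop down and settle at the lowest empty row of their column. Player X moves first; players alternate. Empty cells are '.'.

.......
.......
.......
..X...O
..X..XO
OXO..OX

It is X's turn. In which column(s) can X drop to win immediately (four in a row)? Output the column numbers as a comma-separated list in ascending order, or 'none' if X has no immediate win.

Answer: none

Derivation:
col 0: drop X → no win
col 1: drop X → no win
col 2: drop X → no win
col 3: drop X → no win
col 4: drop X → no win
col 5: drop X → no win
col 6: drop X → no win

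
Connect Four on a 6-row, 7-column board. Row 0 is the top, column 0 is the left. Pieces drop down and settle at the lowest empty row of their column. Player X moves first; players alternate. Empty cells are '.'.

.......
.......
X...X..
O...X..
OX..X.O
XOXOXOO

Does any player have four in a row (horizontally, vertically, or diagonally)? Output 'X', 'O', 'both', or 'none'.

X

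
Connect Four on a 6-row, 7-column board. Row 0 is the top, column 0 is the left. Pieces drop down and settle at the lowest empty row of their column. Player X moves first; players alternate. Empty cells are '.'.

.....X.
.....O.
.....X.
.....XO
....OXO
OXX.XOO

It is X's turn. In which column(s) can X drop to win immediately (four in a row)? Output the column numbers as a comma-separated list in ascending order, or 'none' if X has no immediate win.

col 0: drop X → no win
col 1: drop X → no win
col 2: drop X → no win
col 3: drop X → WIN!
col 4: drop X → no win
col 6: drop X → no win

Answer: 3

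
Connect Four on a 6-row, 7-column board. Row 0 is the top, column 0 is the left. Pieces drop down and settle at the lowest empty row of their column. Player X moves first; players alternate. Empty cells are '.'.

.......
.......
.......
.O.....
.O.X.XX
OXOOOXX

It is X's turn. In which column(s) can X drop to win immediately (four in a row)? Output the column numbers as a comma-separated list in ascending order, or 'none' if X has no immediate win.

Answer: 4

Derivation:
col 0: drop X → no win
col 1: drop X → no win
col 2: drop X → no win
col 3: drop X → no win
col 4: drop X → WIN!
col 5: drop X → no win
col 6: drop X → no win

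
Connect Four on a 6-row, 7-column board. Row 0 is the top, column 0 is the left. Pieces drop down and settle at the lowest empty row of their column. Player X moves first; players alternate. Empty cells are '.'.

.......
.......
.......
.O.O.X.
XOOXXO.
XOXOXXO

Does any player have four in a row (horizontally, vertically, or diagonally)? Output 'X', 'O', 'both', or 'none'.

none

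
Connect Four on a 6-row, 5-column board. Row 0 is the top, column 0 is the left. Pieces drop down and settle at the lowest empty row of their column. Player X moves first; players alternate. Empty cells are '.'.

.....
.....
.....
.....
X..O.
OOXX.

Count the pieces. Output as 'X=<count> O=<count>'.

X=3 O=3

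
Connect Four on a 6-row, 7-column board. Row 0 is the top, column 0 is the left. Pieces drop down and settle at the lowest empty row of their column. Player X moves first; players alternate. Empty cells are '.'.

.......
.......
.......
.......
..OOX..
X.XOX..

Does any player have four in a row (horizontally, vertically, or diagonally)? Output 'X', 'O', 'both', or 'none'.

none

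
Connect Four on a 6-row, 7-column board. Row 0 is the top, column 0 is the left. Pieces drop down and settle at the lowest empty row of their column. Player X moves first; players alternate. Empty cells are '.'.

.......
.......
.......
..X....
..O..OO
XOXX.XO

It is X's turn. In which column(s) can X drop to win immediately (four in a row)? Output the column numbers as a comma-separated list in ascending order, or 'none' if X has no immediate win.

col 0: drop X → no win
col 1: drop X → no win
col 2: drop X → no win
col 3: drop X → no win
col 4: drop X → WIN!
col 5: drop X → no win
col 6: drop X → no win

Answer: 4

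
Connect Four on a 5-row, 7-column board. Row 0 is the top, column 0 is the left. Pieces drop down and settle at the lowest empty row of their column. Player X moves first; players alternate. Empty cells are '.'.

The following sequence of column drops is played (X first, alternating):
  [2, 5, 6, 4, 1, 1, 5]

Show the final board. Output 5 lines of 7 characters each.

Answer: .......
.......
.......
.O...X.
.XX.OOX

Derivation:
Move 1: X drops in col 2, lands at row 4
Move 2: O drops in col 5, lands at row 4
Move 3: X drops in col 6, lands at row 4
Move 4: O drops in col 4, lands at row 4
Move 5: X drops in col 1, lands at row 4
Move 6: O drops in col 1, lands at row 3
Move 7: X drops in col 5, lands at row 3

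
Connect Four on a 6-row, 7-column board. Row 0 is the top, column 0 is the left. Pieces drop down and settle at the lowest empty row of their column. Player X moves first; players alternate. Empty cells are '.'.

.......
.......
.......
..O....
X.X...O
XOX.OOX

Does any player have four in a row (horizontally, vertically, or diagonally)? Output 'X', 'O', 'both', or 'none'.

none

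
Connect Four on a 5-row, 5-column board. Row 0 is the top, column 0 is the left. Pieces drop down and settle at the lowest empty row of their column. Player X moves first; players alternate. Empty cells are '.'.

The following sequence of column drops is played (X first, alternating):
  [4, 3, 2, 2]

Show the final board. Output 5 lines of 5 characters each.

Answer: .....
.....
.....
..O..
..XOX

Derivation:
Move 1: X drops in col 4, lands at row 4
Move 2: O drops in col 3, lands at row 4
Move 3: X drops in col 2, lands at row 4
Move 4: O drops in col 2, lands at row 3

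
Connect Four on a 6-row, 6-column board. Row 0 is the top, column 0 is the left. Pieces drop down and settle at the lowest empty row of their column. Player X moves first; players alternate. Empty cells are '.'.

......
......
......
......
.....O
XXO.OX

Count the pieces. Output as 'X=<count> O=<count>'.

X=3 O=3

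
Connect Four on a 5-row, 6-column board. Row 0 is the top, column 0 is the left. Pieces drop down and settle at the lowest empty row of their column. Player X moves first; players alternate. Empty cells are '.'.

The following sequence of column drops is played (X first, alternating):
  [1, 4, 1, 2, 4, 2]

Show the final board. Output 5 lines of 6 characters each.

Move 1: X drops in col 1, lands at row 4
Move 2: O drops in col 4, lands at row 4
Move 3: X drops in col 1, lands at row 3
Move 4: O drops in col 2, lands at row 4
Move 5: X drops in col 4, lands at row 3
Move 6: O drops in col 2, lands at row 3

Answer: ......
......
......
.XO.X.
.XO.O.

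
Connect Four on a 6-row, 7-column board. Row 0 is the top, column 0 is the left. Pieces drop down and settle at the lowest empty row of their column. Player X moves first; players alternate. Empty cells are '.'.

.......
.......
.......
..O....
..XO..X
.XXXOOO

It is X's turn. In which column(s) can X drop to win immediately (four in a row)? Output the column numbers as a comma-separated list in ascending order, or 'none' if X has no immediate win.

Answer: 0

Derivation:
col 0: drop X → WIN!
col 1: drop X → no win
col 2: drop X → no win
col 3: drop X → no win
col 4: drop X → no win
col 5: drop X → no win
col 6: drop X → no win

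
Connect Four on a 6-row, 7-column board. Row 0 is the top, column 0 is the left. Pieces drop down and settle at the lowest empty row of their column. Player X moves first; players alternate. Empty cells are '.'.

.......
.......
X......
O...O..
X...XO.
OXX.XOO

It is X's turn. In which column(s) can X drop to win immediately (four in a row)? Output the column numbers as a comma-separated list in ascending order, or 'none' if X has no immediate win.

Answer: 3

Derivation:
col 0: drop X → no win
col 1: drop X → no win
col 2: drop X → no win
col 3: drop X → WIN!
col 4: drop X → no win
col 5: drop X → no win
col 6: drop X → no win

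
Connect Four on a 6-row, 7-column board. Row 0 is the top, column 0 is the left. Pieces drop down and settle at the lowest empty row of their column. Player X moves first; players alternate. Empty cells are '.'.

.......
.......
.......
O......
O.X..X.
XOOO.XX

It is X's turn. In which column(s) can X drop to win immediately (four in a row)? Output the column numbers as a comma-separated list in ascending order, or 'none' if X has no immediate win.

Answer: none

Derivation:
col 0: drop X → no win
col 1: drop X → no win
col 2: drop X → no win
col 3: drop X → no win
col 4: drop X → no win
col 5: drop X → no win
col 6: drop X → no win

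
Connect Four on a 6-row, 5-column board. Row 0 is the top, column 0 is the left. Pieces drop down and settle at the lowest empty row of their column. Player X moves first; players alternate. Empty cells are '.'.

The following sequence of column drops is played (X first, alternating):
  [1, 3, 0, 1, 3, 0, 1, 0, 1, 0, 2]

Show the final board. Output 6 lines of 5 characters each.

Move 1: X drops in col 1, lands at row 5
Move 2: O drops in col 3, lands at row 5
Move 3: X drops in col 0, lands at row 5
Move 4: O drops in col 1, lands at row 4
Move 5: X drops in col 3, lands at row 4
Move 6: O drops in col 0, lands at row 4
Move 7: X drops in col 1, lands at row 3
Move 8: O drops in col 0, lands at row 3
Move 9: X drops in col 1, lands at row 2
Move 10: O drops in col 0, lands at row 2
Move 11: X drops in col 2, lands at row 5

Answer: .....
.....
OX...
OX...
OO.X.
XXXO.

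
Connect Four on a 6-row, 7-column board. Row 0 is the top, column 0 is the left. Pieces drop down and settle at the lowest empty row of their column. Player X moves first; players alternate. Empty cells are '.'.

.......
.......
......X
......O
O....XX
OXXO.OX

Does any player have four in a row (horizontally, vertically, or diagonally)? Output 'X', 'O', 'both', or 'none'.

none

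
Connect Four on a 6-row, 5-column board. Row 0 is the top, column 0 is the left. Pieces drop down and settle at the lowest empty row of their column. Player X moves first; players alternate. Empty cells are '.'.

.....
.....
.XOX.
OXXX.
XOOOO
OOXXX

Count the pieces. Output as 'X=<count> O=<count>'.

X=9 O=8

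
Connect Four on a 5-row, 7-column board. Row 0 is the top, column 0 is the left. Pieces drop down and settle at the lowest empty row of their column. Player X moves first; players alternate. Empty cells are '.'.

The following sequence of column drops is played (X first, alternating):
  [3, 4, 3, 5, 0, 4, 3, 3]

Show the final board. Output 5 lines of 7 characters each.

Move 1: X drops in col 3, lands at row 4
Move 2: O drops in col 4, lands at row 4
Move 3: X drops in col 3, lands at row 3
Move 4: O drops in col 5, lands at row 4
Move 5: X drops in col 0, lands at row 4
Move 6: O drops in col 4, lands at row 3
Move 7: X drops in col 3, lands at row 2
Move 8: O drops in col 3, lands at row 1

Answer: .......
...O...
...X...
...XO..
X..XOO.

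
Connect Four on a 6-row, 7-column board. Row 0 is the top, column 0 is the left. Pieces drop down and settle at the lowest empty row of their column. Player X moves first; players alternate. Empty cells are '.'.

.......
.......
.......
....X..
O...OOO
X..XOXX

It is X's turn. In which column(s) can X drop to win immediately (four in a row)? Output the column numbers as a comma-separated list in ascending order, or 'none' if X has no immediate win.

Answer: none

Derivation:
col 0: drop X → no win
col 1: drop X → no win
col 2: drop X → no win
col 3: drop X → no win
col 4: drop X → no win
col 5: drop X → no win
col 6: drop X → no win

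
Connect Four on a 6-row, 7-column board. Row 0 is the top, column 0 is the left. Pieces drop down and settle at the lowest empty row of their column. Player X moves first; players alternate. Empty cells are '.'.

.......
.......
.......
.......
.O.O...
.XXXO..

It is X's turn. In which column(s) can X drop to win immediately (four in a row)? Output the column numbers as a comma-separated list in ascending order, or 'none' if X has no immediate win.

col 0: drop X → WIN!
col 1: drop X → no win
col 2: drop X → no win
col 3: drop X → no win
col 4: drop X → no win
col 5: drop X → no win
col 6: drop X → no win

Answer: 0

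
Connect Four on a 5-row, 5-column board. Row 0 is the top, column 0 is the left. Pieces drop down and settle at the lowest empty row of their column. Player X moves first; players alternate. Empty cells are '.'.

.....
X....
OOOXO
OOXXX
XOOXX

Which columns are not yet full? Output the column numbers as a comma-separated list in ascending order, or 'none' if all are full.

col 0: top cell = '.' → open
col 1: top cell = '.' → open
col 2: top cell = '.' → open
col 3: top cell = '.' → open
col 4: top cell = '.' → open

Answer: 0,1,2,3,4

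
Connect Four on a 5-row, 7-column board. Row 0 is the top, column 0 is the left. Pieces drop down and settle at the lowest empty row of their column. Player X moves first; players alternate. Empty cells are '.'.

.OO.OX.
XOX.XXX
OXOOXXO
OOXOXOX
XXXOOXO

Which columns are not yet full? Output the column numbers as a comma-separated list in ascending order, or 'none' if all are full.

Answer: 0,3,6

Derivation:
col 0: top cell = '.' → open
col 1: top cell = 'O' → FULL
col 2: top cell = 'O' → FULL
col 3: top cell = '.' → open
col 4: top cell = 'O' → FULL
col 5: top cell = 'X' → FULL
col 6: top cell = '.' → open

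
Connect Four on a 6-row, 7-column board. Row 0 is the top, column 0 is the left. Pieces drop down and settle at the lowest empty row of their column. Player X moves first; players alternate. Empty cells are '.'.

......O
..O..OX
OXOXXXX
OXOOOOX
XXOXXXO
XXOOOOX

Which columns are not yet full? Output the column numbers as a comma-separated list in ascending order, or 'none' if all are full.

col 0: top cell = '.' → open
col 1: top cell = '.' → open
col 2: top cell = '.' → open
col 3: top cell = '.' → open
col 4: top cell = '.' → open
col 5: top cell = '.' → open
col 6: top cell = 'O' → FULL

Answer: 0,1,2,3,4,5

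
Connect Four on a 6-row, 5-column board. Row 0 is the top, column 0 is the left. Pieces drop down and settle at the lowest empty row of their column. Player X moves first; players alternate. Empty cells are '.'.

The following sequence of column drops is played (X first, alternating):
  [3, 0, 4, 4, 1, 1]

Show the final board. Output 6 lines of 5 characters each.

Move 1: X drops in col 3, lands at row 5
Move 2: O drops in col 0, lands at row 5
Move 3: X drops in col 4, lands at row 5
Move 4: O drops in col 4, lands at row 4
Move 5: X drops in col 1, lands at row 5
Move 6: O drops in col 1, lands at row 4

Answer: .....
.....
.....
.....
.O..O
OX.XX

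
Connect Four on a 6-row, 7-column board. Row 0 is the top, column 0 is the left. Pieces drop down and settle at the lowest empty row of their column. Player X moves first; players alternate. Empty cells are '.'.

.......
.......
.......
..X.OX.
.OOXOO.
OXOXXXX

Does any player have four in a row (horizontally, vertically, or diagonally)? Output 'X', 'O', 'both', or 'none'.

X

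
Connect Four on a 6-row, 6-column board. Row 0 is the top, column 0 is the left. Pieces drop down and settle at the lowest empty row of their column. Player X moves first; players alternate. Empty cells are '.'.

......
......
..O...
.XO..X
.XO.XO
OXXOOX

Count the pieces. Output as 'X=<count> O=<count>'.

X=7 O=7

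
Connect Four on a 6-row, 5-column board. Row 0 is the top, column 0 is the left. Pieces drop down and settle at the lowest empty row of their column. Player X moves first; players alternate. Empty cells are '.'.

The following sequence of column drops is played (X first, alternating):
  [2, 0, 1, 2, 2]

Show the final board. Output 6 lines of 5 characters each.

Move 1: X drops in col 2, lands at row 5
Move 2: O drops in col 0, lands at row 5
Move 3: X drops in col 1, lands at row 5
Move 4: O drops in col 2, lands at row 4
Move 5: X drops in col 2, lands at row 3

Answer: .....
.....
.....
..X..
..O..
OXX..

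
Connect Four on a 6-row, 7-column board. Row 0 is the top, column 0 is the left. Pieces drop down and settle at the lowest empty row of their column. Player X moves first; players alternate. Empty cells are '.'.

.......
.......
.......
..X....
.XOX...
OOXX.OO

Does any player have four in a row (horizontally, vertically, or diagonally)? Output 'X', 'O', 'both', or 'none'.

none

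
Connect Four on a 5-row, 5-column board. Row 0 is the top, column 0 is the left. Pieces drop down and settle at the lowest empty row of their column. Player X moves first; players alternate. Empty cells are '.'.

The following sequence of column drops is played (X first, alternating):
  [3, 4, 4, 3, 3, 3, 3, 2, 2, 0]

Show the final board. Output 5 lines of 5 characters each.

Answer: ...X.
...O.
...X.
..XOX
O.OXO

Derivation:
Move 1: X drops in col 3, lands at row 4
Move 2: O drops in col 4, lands at row 4
Move 3: X drops in col 4, lands at row 3
Move 4: O drops in col 3, lands at row 3
Move 5: X drops in col 3, lands at row 2
Move 6: O drops in col 3, lands at row 1
Move 7: X drops in col 3, lands at row 0
Move 8: O drops in col 2, lands at row 4
Move 9: X drops in col 2, lands at row 3
Move 10: O drops in col 0, lands at row 4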